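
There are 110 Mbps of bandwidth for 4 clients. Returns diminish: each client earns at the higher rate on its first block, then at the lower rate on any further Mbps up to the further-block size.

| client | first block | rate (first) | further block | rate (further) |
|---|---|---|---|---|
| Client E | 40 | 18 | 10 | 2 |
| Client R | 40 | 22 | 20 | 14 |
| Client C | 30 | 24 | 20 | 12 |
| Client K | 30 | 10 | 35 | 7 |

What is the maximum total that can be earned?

Treat each block as its own option and order by rate: Client C/first 24 > Client R/first 22 > Client E/first 18 > Client R/second 14 > Client C/second 12 > Client K/first 10 > Client K/second 7 > Client E/second 2.
Client C/first (24): +30 — 80 left.
Client R first at 22: fill all 40 — 40 left.
Fill Client E first block (40 at 18) — 0 left.
Total = 24×30 + 22×40 + 18×40 = 2320.

2320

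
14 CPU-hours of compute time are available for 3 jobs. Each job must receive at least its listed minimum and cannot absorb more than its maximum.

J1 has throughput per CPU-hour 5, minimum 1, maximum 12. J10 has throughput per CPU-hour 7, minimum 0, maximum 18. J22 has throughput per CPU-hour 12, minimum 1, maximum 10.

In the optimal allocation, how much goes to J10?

Meeting every minimum uses 1+0+1 = 2 CPU-hours, leaving 12.
Rank by throughput per CPU-hour: J22 12 > J10 7 > J1 5.
J22 takes 9 more to reach its cap of 10 → 3 left.
J10 has room for 18 more but only 3 remain, so it gets 3.

3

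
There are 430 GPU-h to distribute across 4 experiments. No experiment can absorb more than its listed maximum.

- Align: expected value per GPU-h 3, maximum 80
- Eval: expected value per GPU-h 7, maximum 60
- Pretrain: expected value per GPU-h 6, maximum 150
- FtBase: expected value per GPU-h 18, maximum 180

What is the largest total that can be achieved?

4680

Highest expected value per GPU-h first: FtBase 18 > Eval 7 > Pretrain 6 > Align 3.
FtBase: +180 to 180 (cap) — 250 left.
Give Eval 60 to hit its cap of 60 — 190 left.
Pretrain takes 150 to reach its cap of 150 — 40 left.
Align has room for 80 but only 40 remain, so it gets 40.
Total = 3×40 + 7×60 + 6×150 + 18×180 = 4680.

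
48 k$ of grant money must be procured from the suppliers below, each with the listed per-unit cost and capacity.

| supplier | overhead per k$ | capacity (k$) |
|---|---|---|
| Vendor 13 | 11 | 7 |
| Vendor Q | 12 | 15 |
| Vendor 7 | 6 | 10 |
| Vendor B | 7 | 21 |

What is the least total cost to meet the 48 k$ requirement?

404

Fill from the cheapest supplier first.
Vendor 7 at 6: take all 10 k$ — 38 still needed.
Vendor B (7): use full 21 — 17 k$ to go.
Vendor 13 at 11: take all 7 k$ — 10 still needed.
Take 10 from Vendor Q at 12 to finish.
Cost = 10×6 + 21×7 + 7×11 + 10×12 = 404.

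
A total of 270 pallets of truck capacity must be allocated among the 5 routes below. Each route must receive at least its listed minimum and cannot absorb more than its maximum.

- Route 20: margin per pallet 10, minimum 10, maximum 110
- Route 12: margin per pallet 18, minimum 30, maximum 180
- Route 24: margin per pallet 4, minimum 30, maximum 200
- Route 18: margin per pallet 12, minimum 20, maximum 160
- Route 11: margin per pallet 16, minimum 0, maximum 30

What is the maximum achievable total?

4180

Meeting every minimum uses 10+30+30+20+0 = 90 pallets, leaving 180.
Rank by margin per pallet: Route 12 18 > Route 11 16 > Route 18 12 > Route 20 10 > Route 24 4.
Route 12: +150 to 180 (cap) → 30 left.
Route 11 takes 30 more to reach its cap of 30 → 0 left.
Total = 10×10 + 18×180 + 4×30 + 12×20 + 16×30 = 4180.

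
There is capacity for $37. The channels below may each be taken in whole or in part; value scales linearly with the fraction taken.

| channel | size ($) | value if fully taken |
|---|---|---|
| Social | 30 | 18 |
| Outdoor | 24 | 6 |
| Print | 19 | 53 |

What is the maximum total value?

63.8

Best value per unit of size first: Print 53/19≈2.79, Social 18/30≈0.6, Outdoor 6/24≈0.25.
Print: take in full, 19 $ for value 53 → 18 left.
Only 18 $ remain; take 18/30 of Social for value 18×18/30 = 10.8.
Total value = 63.8.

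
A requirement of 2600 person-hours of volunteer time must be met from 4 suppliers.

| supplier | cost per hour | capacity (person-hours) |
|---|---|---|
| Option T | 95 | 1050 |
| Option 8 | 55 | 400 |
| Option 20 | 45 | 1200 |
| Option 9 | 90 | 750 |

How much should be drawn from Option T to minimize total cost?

250

Fill from the cheapest supplier first.
Option 20 (45): use full 1200 ; 1400 person-hours to go.
Option 8 at 55: take all 400 person-hours ; 1000 still needed.
Option 9 at 90: take all 750 person-hours ; 250 still needed.
Option T at 95: take 250 of its 1050 ; requirement met.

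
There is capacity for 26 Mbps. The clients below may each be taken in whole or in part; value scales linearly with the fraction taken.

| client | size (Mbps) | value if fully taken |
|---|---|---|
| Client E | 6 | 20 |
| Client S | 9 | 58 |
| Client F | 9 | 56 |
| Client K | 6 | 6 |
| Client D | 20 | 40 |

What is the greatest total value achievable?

138

Best value per unit of size first: Client S 58/9≈6.44, Client F 56/9≈6.22, Client E 20/6≈3.33, Client D 40/20≈2, Client K 6/6≈1.
Take all of Client S (9 Mbps, value 58) — 17 Mbps left.
Client F: take in full, 9 Mbps for value 56 — 8 left.
All 6 Mbps of Client E fit (value 20) — 2 remain.
Only 2 Mbps remain; take 2/20 of Client D for value 40×2/20 = 4.
Total value = 138.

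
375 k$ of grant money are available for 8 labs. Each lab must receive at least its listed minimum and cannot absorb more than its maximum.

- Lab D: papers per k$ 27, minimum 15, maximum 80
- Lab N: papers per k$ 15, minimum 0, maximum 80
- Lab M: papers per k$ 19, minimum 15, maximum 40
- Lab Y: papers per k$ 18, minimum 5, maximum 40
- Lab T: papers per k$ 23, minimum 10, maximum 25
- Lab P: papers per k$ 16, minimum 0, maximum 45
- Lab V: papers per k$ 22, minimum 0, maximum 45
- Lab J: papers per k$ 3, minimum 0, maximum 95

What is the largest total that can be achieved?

Meeting every minimum uses 15+0+15+5+10+0+0+0 = 45 k$, leaving 330.
Rank by papers per k$: Lab D 27 > Lab T 23 > Lab V 22 > Lab M 19 > Lab Y 18 > Lab P 16 > Lab N 15 > Lab J 3.
Give Lab D 65 more to hit its cap of 80 — 265 left.
Give Lab T 15 more to hit its cap of 25 — 250 left.
Give Lab V 45 more to hit its cap of 45 — 205 left.
Give Lab M 25 more to hit its cap of 40 — 180 left.
Lab Y: +35 to 40 (cap) — 145 left.
Lab P takes 45 more to reach its cap of 45 — 100 left.
Lab N takes 80 more to reach its cap of 80 — 20 left.
Only 20 left; Lab J takes them to reach 20.
Total = 27×80 + 15×80 + 19×40 + 18×40 + 23×25 + 16×45 + 22×45 + 3×20 = 7185.

7185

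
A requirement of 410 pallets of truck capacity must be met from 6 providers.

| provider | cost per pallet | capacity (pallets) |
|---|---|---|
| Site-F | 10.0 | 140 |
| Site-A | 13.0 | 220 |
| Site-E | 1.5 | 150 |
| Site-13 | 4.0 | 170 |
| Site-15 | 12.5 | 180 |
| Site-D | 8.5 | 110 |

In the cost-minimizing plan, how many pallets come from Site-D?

90

Cheapest first:
Take 150 from Site-E at 1.5 — need 260 more.
Site-13 at 4.0: take all 170 pallets — 90 still needed.
Site-D at 8.5: take 90 of its 110 — requirement met.
Site-F, Site-15, Site-A: unused.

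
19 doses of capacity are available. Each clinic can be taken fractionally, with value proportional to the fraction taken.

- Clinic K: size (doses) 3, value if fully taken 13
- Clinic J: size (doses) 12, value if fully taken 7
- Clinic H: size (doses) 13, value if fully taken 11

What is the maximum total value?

Sort by value density: Clinic K 13/3≈4.33, Clinic H 11/13≈0.846, Clinic J 7/12≈0.583.
Clinic K: take in full, 3 doses for value 13 ; 16 left.
Take all of Clinic H (13 doses, value 11) ; 3 doses left.
3 doses left: a 3/12 share of Clinic J gives 7×3/12 = 1.75.
Total value = 25.75.

25.75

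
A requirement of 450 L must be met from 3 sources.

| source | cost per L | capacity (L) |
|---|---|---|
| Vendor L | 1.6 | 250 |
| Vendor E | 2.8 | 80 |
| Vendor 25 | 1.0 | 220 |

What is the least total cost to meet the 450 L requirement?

Cheapest first:
Take 220 from Vendor 25 at 1.0 → need 230 more.
Take 230 from Vendor L at 1.6 to finish.
Vendor E: unused.
Cost = 220×1.0 + 230×1.6 = 588.

588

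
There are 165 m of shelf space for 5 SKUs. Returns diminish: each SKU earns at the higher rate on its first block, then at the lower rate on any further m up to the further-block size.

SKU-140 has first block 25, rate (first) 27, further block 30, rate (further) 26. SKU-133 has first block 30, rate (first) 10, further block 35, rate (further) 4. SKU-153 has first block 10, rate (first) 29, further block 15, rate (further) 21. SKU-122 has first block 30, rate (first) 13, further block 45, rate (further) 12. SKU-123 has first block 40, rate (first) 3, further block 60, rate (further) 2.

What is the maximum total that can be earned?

Order all 10 blocks by rate: SKU-153/T1 29 > SKU-140/T1 27 > SKU-140/T2 26 > SKU-153/T2 21 > SKU-122/T1 13 > SKU-122/T2 12 > SKU-133/T1 10 > SKU-133/T2 4 > SKU-123/T1 3 > SKU-123/T2 2.
SKU-153/T1 (29): +10 → 155 left.
Fill SKU-140 T1 block (25 at 27) → 130 left.
Fill SKU-140 T2 block (30 at 26) → 100 left.
SKU-153/T2 (21): +15 → 85 left.
SKU-122 T1 at 13: fill all 30 → 55 left.
SKU-122 T2 at 12: fill all 45 → 10 left.
10 remain; put them into SKU-133 T1 at 10.
Total = 29×10 + 27×25 + 26×30 + 21×15 + 13×30 + 12×45 + 10×10 = 3090.

3090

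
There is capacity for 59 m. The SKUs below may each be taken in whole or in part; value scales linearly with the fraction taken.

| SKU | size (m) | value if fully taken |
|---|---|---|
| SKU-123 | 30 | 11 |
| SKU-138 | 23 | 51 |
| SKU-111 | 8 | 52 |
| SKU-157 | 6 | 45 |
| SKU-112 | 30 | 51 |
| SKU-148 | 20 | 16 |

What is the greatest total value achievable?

185.4

Best value per unit of size first: SKU-157 45/6≈7.5, SKU-111 52/8≈6.5, SKU-138 51/23≈2.22, SKU-112 51/30≈1.7, SKU-148 16/20≈0.8, SKU-123 11/30≈0.367.
All 6 m of SKU-157 fit (value 45) ; 53 remain.
Take all of SKU-111 (8 m, value 52) ; 45 m left.
SKU-138: take in full, 23 m for value 51 ; 22 left.
Fill the last 22 m with part of SKU-112: 22/30 of it earns 37.4.
Total value = 185.4.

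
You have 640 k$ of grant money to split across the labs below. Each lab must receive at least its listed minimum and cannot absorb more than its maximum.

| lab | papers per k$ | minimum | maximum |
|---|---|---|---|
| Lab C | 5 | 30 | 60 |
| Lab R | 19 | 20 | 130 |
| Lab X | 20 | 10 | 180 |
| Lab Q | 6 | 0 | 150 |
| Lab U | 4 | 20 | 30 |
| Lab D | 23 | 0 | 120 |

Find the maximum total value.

10010

Meeting every minimum uses 30+20+10+0+20+0 = 80 k$, leaving 560.
Order the labs by papers per k$: Lab D 23 > Lab X 20 > Lab R 19 > Lab Q 6 > Lab C 5 > Lab U 4.
Lab D takes 120 more to reach its cap of 120 — 440 left.
Lab X takes 170 more to reach its cap of 180 — 270 left.
Lab R: +110 to 130 (cap) — 160 left.
Lab Q takes 150 more to reach its cap of 150 — 10 left.
Only 10 left; Lab C takes them to reach 40.
Total = 5×40 + 19×130 + 20×180 + 6×150 + 4×20 + 23×120 = 10010.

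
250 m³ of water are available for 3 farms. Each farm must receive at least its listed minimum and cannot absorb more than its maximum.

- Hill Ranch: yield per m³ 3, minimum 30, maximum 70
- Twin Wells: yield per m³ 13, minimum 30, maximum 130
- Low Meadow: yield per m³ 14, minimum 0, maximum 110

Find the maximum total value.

3060

Meeting every minimum uses 30+30+0 = 60 m³, leaving 190.
Rank by yield per m³: Low Meadow 14 > Twin Wells 13 > Hill Ranch 3.
Give Low Meadow 110 more to hit its cap of 110 — 80 left.
Only 80 left; Twin Wells takes them to reach 110.
Total = 3×30 + 13×110 + 14×110 = 3060.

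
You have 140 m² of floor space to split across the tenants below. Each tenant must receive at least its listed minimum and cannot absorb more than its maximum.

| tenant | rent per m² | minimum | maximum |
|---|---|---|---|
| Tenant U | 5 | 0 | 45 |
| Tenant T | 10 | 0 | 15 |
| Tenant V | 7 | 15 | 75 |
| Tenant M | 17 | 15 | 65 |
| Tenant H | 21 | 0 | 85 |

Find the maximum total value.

Meeting every minimum uses 0+0+15+15+0 = 30 m², leaving 110.
Order the tenants by rent per m²: Tenant H 21 > Tenant M 17 > Tenant T 10 > Tenant V 7 > Tenant U 5.
Tenant H: +85 to 85 (cap) → 25 left.
Tenant M: +25 (room for 50) → 40. Pool exhausted.
Total = 7×15 + 17×40 + 21×85 = 2570.

2570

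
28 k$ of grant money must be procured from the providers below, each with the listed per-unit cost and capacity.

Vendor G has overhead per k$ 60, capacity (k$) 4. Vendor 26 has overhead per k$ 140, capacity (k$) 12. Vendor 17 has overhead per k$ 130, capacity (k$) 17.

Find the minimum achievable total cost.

3430

Cheapest first:
Take 4 from Vendor G at 60 — need 24 more.
Take 17 from Vendor 17 at 130 — need 7 more.
Vendor 26 at 140: take 7 of its 12 — requirement met.
Cost = 4×60 + 17×130 + 7×140 = 3430.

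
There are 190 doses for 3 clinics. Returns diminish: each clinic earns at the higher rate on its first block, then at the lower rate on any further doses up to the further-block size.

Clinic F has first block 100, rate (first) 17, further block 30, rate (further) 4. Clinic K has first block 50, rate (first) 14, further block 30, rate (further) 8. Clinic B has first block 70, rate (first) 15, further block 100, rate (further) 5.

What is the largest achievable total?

3030

Treat each block as its own option and order by rate: Clinic F/first 17 > Clinic B/first 15 > Clinic K/first 14 > Clinic K/second 8 > Clinic B/second 5 > Clinic F/second 4.
Clinic F/first (17): +100 → 90 left.
Fill Clinic B first block (70 at 15) → 20 left.
Clinic K first at 14: only 20 left, fill 20.
Total = 17×100 + 15×70 + 14×20 = 3030.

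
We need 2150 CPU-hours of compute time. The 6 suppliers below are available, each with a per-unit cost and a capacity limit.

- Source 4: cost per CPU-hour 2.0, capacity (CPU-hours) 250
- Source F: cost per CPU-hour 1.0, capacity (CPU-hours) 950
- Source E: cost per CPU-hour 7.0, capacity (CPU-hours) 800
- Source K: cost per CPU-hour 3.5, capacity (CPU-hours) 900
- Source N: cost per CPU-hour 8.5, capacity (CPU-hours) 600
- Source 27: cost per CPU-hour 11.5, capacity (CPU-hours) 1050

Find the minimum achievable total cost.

4950

Use suppliers in increasing cost order.
Source F at 1.0: take all 950 CPU-hours — 1200 still needed.
Source 4 (2.0): use full 250 — 950 CPU-hours to go.
Source K at 3.5: take all 900 CPU-hours — 50 still needed.
Take 50 from Source E at 7.0 to finish.
Source N, Source 27: unused.
Cost = 950×1.0 + 250×2.0 + 900×3.5 + 50×7.0 = 4950.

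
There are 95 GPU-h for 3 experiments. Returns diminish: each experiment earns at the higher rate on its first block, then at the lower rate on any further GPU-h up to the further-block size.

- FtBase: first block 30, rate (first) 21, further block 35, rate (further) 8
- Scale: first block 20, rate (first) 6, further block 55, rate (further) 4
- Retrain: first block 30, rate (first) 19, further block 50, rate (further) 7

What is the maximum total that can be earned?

Rank every tier by rate: FtBase/T1 21 > Retrain/T1 19 > FtBase/T2 8 > Retrain/T2 7 > Scale/T1 6 > Scale/T2 4.
FtBase/T1 (21): +30 → 65 left.
Retrain T1 at 19: fill all 30 → 35 left.
FtBase/T2 (8): +35 → 0 left.
Total = 21×30 + 19×30 + 8×35 = 1480.

1480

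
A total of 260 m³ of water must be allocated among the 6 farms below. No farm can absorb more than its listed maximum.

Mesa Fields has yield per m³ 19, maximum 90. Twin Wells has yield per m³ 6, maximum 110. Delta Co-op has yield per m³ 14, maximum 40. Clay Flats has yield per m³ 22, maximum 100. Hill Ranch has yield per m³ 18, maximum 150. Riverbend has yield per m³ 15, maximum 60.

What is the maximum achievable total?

Order the farms by yield per m³: Clay Flats 22 > Mesa Fields 19 > Hill Ranch 18 > Riverbend 15 > Delta Co-op 14 > Twin Wells 6.
Clay Flats: +100 to 100 (cap) ; 160 left.
Mesa Fields takes 90 to reach its cap of 90 ; 70 left.
Hill Ranch has room for 150 but only 70 remain, so it gets 70.
Total = 19×90 + 22×100 + 18×70 = 5170.

5170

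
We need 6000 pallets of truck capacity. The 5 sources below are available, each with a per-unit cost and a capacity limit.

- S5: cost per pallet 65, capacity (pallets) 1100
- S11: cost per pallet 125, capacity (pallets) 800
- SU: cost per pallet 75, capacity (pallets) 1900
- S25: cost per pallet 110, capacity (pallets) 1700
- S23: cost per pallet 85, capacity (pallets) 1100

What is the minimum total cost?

Fill from the cheapest source first.
S5 at 65: take all 1100 pallets — 4900 still needed.
Take 1900 from SU at 75 — need 3000 more.
Take 1100 from S23 at 85 — need 1900 more.
Take 1700 from S25 at 110 — need 200 more.
S11 at 125: take 200 of its 800 — requirement met.
Cost = 1100×65 + 1900×75 + 1100×85 + 1700×110 + 200×125 = 519500.

519500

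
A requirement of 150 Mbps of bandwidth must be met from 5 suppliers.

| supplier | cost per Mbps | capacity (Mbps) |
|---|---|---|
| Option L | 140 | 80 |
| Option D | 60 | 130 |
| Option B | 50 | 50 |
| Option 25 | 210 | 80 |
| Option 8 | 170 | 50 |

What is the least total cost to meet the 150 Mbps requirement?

Use suppliers in increasing cost order.
Take 50 from Option B at 50 ; need 100 more.
Option D (60): take the remaining 100 ; done.
Option L, Option 8, Option 25: unused.
Cost = 50×50 + 100×60 = 8500.

8500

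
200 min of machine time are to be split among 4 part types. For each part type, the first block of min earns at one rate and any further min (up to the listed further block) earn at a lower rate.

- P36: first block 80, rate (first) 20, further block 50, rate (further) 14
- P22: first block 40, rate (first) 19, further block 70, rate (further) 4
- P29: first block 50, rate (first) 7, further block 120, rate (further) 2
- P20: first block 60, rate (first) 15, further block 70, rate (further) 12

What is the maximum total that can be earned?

Rank every tier by rate: P36/T1 20 > P22/T1 19 > P20/T1 15 > P36/T2 14 > P20/T2 12 > P29/T1 7 > P22/T2 4 > P29/T2 2.
Fill P36 T1 block (80 at 20) — 120 left.
Fill P22 T1 block (40 at 19) — 80 left.
P20/T1 (15): +60 — 20 left.
P36/T2: +20 of 50 at 14; pool empty.
Total = 20×80 + 19×40 + 15×60 + 14×20 = 3540.

3540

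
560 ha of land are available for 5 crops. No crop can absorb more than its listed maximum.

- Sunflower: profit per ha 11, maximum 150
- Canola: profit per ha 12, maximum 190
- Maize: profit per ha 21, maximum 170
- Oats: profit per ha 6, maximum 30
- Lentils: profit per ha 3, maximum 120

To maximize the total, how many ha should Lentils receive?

20

Order the crops by profit per ha: Maize 21 > Canola 12 > Sunflower 11 > Oats 6 > Lentils 3.
Give Maize 170 to hit its cap of 170 — 390 left.
Give Canola 190 to hit its cap of 190 — 200 left.
Sunflower takes 150 to reach its cap of 150 — 50 left.
Oats: +30 to 30 (cap) — 20 left.
Lentils: +20 (room for 120) → 20. Pool exhausted.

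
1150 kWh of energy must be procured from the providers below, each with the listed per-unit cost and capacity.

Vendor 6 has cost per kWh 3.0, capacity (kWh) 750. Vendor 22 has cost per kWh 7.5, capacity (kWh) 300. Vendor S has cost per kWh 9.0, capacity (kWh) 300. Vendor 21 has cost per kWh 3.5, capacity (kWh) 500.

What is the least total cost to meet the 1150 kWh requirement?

3650

Cheapest first:
Vendor 6 at 3.0: take all 750 kWh ; 400 still needed.
Vendor 21 at 3.5: take 400 of its 500 ; requirement met.
Vendor 22, Vendor S: unused.
Cost = 750×3.0 + 400×3.5 = 3650.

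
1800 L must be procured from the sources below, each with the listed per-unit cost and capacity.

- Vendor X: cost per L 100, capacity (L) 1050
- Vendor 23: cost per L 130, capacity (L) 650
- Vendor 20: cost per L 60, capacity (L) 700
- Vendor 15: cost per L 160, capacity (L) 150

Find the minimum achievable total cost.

Cheapest first:
Take 700 from Vendor 20 at 60 — need 1100 more.
Take 1050 from Vendor X at 100 — need 50 more.
Vendor 23 (130): take the remaining 50 — done.
Vendor 15: unused.
Cost = 700×60 + 1050×100 + 50×130 = 153500.

153500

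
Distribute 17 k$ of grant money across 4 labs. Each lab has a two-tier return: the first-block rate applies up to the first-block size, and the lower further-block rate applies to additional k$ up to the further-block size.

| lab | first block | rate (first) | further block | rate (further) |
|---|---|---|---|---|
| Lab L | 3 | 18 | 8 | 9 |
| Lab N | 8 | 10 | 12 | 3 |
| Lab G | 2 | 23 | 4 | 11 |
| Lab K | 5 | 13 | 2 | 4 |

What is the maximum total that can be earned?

239

Order all 8 blocks by rate: Lab G/first 23 > Lab L/first 18 > Lab K/first 13 > Lab G/second 11 > Lab N/first 10 > Lab L/second 9 > Lab K/second 4 > Lab N/second 3.
Lab G/first (23): +2 — 15 left.
Lab L/first (18): +3 — 12 left.
Fill Lab K first block (5 at 13) — 7 left.
Lab G/second (11): +4 — 3 left.
Lab N/first: +3 of 8 at 10; pool empty.
Total = 23×2 + 18×3 + 13×5 + 11×4 + 10×3 = 239.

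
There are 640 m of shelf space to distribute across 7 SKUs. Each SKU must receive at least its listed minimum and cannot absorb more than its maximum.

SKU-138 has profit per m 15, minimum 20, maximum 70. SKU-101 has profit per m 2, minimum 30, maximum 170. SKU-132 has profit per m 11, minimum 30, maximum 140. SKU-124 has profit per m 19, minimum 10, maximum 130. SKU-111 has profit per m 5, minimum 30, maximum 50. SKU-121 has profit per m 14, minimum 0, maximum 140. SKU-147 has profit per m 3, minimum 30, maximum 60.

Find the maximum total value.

Meeting every minimum uses 20+30+30+10+30+0+30 = 150 m, leaving 490.
Order the SKUs by profit per m: SKU-124 19 > SKU-138 15 > SKU-121 14 > SKU-132 11 > SKU-111 5 > SKU-147 3 > SKU-101 2.
SKU-124: +120 to 130 (cap) — 370 left.
SKU-138: +50 to 70 (cap) — 320 left.
SKU-121 takes 140 more to reach its cap of 140 — 180 left.
Give SKU-132 110 more to hit its cap of 140 — 70 left.
Give SKU-111 20 more to hit its cap of 50 — 50 left.
SKU-147 takes 30 more to reach its cap of 60 — 20 left.
Only 20 left; SKU-101 takes them to reach 50.
Total = 15×70 + 2×50 + 11×140 + 19×130 + 5×50 + 14×140 + 3×60 = 7550.

7550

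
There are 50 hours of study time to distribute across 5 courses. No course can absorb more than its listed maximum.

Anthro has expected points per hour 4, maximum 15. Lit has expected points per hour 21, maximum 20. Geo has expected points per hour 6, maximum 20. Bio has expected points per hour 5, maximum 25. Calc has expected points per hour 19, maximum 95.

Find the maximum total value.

990

Highest expected points per hour first: Lit 21 > Calc 19 > Geo 6 > Bio 5 > Anthro 4.
Lit: +20 to 20 (cap) ; 30 left.
Calc: +30 (room for 95) → 30. Pool exhausted.
Total = 21×20 + 19×30 = 990.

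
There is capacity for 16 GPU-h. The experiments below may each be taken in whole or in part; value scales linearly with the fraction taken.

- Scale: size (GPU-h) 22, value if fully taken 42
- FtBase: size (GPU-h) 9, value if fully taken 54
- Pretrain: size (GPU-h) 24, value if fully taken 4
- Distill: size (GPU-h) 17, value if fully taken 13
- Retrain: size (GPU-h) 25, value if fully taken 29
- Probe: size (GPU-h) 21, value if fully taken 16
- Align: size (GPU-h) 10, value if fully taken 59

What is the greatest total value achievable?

95.3

Best value per unit of size first: FtBase 54/9≈6, Align 59/10≈5.9, Scale 42/22≈1.91, Retrain 29/25≈1.16, Distill 13/17≈0.765, Probe 16/21≈0.762, Pretrain 4/24≈0.167.
All 9 GPU-h of FtBase fit (value 54) → 7 remain.
Fill the last 7 GPU-h with part of Align: 7/10 of it earns 41.3.
Total value = 95.3.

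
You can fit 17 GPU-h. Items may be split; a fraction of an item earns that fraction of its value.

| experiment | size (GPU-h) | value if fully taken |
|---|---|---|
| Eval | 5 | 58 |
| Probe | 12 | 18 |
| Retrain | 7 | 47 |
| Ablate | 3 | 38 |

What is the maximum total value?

146

Sort by value density: Ablate 38/3≈12.7, Eval 58/5≈11.6, Retrain 47/7≈6.71, Probe 18/12≈1.5.
Ablate: take in full, 3 GPU-h for value 38 ; 14 left.
Eval: take in full, 5 GPU-h for value 58 ; 9 left.
Retrain: take in full, 7 GPU-h for value 47 ; 2 left.
Fill the last 2 GPU-h with part of Probe: 2/12 of it earns 3.
Total value = 146.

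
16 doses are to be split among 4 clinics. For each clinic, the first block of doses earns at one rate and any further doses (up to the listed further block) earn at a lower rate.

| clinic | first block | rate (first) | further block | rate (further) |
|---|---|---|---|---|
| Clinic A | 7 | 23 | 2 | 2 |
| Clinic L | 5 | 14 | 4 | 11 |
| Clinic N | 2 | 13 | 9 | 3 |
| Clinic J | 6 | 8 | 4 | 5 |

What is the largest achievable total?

279

Rank every tier by rate: Clinic A/T1 23 > Clinic L/T1 14 > Clinic N/T1 13 > Clinic L/T2 11 > Clinic J/T1 8 > Clinic J/T2 5 > Clinic N/T2 3 > Clinic A/T2 2.
Clinic A/T1 (23): +7 → 9 left.
Clinic L/T1 (14): +5 → 4 left.
Clinic N T1 at 13: fill all 2 → 2 left.
Clinic L T2 at 11: only 2 left, fill 2.
Total = 23×7 + 14×5 + 13×2 + 11×2 = 279.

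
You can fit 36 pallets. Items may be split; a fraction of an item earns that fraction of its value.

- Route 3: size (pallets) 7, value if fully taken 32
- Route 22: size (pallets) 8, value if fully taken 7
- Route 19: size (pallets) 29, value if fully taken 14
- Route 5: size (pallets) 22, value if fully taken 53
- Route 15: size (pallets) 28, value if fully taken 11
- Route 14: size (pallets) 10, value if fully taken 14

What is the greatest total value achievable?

Rank by value-to-size ratio: Route 3 32/7≈4.57, Route 5 53/22≈2.41, Route 14 14/10≈1.4, Route 22 7/8≈0.875, Route 19 14/29≈0.483, Route 15 11/28≈0.393.
Route 3: take in full, 7 pallets for value 32 → 29 left.
Route 5: take in full, 22 pallets for value 53 → 7 left.
Fill the last 7 pallets with part of Route 14: 7/10 of it earns 9.8.
Total value = 94.8.

94.8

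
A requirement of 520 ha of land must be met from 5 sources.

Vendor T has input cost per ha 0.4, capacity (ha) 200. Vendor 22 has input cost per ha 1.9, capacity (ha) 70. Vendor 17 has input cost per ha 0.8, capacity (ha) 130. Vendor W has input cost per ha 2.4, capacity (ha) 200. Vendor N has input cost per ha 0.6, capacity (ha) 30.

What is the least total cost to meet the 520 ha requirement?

Cheapest first:
Vendor T at 0.4: take all 200 ha ; 320 still needed.
Take 30 from Vendor N at 0.6 ; need 290 more.
Take 130 from Vendor 17 at 0.8 ; need 160 more.
Vendor 22 (1.9): use full 70 ; 90 ha to go.
Vendor W at 2.4: take 90 of its 200 ; requirement met.
Cost = 200×0.4 + 30×0.6 + 130×0.8 + 70×1.9 + 90×2.4 = 551.

551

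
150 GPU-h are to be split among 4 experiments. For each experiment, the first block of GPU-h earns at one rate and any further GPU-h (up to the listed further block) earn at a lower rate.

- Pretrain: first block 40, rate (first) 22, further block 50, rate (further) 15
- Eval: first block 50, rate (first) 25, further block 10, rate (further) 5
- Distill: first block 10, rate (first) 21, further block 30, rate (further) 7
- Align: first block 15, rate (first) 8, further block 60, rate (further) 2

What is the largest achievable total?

Order all 8 blocks by rate: Eval/tier1 25 > Pretrain/tier1 22 > Distill/tier1 21 > Pretrain/tier2 15 > Align/tier1 8 > Distill/tier2 7 > Eval/tier2 5 > Align/tier2 2.
Fill Eval tier1 block (50 at 25) ; 100 left.
Pretrain/tier1 (22): +40 ; 60 left.
Distill/tier1 (21): +10 ; 50 left.
Pretrain tier2 at 15: fill all 50 ; 0 left.
Total = 25×50 + 22×40 + 21×10 + 15×50 = 3090.

3090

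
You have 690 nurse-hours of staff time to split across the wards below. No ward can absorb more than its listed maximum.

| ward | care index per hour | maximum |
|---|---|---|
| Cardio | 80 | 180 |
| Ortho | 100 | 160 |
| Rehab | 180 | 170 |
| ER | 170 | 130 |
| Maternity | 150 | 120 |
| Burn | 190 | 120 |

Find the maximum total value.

108500

Order the wards by care index per hour: Burn 190 > Rehab 180 > ER 170 > Maternity 150 > Ortho 100 > Cardio 80.
Burn takes 120 to reach its cap of 120 → 570 left.
Rehab takes 170 to reach its cap of 170 → 400 left.
ER: +130 to 130 (cap) → 270 left.
Maternity: +120 to 120 (cap) → 150 left.
Ortho has room for 160 but only 150 remain, so it gets 150.
Total = 100×150 + 180×170 + 170×130 + 150×120 + 190×120 = 108500.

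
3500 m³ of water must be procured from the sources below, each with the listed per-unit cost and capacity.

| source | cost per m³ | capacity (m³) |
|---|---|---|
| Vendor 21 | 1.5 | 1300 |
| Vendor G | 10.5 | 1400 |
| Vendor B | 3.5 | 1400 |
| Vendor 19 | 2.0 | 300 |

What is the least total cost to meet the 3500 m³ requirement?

12700

Use sources in increasing cost order.
Vendor 21 at 1.5: take all 1300 m³ — 2200 still needed.
Vendor 19 at 2.0: take all 300 m³ — 1900 still needed.
Vendor B (3.5): use full 1400 — 500 m³ to go.
Take 500 from Vendor G at 10.5 to finish.
Cost = 1300×1.5 + 300×2.0 + 1400×3.5 + 500×10.5 = 12700.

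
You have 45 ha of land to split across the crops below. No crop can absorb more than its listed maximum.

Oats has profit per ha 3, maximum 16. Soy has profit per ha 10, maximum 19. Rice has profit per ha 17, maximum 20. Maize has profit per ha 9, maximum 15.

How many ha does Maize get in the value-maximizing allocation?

Rank by profit per ha: Rice 17 > Soy 10 > Maize 9 > Oats 3.
Give Rice 20 to hit its cap of 20 ; 25 left.
Soy: +19 to 19 (cap) ; 6 left.
Maize: +6 (room for 15) → 6. Pool exhausted.

6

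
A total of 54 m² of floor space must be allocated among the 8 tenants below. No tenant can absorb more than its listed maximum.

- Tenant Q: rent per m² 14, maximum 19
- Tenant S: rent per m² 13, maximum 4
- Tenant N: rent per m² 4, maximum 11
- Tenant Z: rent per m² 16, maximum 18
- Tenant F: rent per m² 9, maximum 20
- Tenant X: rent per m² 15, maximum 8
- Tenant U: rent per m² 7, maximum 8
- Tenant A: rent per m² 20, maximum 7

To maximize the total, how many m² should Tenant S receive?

Rank by rent per m²: Tenant A 20 > Tenant Z 16 > Tenant X 15 > Tenant Q 14 > Tenant S 13 > Tenant F 9 > Tenant U 7 > Tenant N 4.
Give Tenant A 7 to hit its cap of 7 — 47 left.
Tenant Z takes 18 to reach its cap of 18 — 29 left.
Give Tenant X 8 to hit its cap of 8 — 21 left.
Tenant Q: +19 to 19 (cap) — 2 left.
Tenant S: +2 (room for 4) → 2. Pool exhausted.

2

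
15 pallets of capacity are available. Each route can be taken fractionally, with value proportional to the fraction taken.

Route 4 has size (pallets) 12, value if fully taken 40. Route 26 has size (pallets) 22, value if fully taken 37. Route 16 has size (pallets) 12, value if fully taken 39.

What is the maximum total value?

Best value per unit of size first: Route 4 40/12≈3.33, Route 16 39/12≈3.25, Route 26 37/22≈1.68.
Take all of Route 4 (12 pallets, value 40) → 3 pallets left.
Fill the last 3 pallets with part of Route 16: 3/12 of it earns 9.75.
Total value = 49.75.

49.75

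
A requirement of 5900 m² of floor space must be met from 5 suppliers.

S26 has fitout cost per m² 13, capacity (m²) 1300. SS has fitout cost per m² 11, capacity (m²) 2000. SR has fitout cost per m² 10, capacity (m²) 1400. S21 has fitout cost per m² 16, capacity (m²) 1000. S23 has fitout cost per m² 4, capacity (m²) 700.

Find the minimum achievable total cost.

Cheapest first:
S23 (4): use full 700 ; 5200 m² to go.
SR (10): use full 1400 ; 3800 m² to go.
Take 2000 from SS at 11 ; need 1800 more.
Take 1300 from S26 at 13 ; need 500 more.
S21 at 16: take 500 of its 1000 ; requirement met.
Cost = 700×4 + 1400×10 + 2000×11 + 1300×13 + 500×16 = 63700.

63700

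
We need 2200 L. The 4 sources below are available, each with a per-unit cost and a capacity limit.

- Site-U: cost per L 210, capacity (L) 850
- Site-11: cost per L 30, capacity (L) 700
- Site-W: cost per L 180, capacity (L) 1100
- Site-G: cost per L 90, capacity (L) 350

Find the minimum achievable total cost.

261000

Cheapest first:
Site-11 (30): use full 700 — 1500 L to go.
Take 350 from Site-G at 90 — need 1150 more.
Site-W at 180: take all 1100 L — 50 still needed.
Site-U at 210: take 50 of its 850 — requirement met.
Cost = 700×30 + 350×90 + 1100×180 + 50×210 = 261000.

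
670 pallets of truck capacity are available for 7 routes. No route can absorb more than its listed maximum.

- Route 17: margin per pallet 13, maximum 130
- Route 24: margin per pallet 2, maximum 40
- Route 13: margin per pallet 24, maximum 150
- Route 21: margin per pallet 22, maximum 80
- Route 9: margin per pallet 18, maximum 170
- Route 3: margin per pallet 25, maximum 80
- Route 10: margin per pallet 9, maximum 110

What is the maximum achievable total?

Order the routes by margin per pallet: Route 3 25 > Route 13 24 > Route 21 22 > Route 9 18 > Route 17 13 > Route 10 9 > Route 24 2.
Route 3 takes 80 to reach its cap of 80 → 590 left.
Route 13: +150 to 150 (cap) → 440 left.
Route 21: +80 to 80 (cap) → 360 left.
Route 9: +170 to 170 (cap) → 190 left.
Route 17: +130 to 130 (cap) → 60 left.
Route 10: +60 (room for 110) → 60. Pool exhausted.
Total = 13×130 + 24×150 + 22×80 + 18×170 + 25×80 + 9×60 = 12650.

12650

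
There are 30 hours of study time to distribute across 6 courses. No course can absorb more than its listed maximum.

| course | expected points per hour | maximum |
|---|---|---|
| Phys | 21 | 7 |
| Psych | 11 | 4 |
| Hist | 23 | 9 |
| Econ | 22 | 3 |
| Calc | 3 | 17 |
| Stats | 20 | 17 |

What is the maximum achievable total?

Highest expected points per hour first: Hist 23 > Econ 22 > Phys 21 > Stats 20 > Psych 11 > Calc 3.
Give Hist 9 to hit its cap of 9 ; 21 left.
Econ: +3 to 3 (cap) ; 18 left.
Give Phys 7 to hit its cap of 7 ; 11 left.
Only 11 left; Stats takes them to reach 11.
Total = 21×7 + 23×9 + 22×3 + 20×11 = 640.

640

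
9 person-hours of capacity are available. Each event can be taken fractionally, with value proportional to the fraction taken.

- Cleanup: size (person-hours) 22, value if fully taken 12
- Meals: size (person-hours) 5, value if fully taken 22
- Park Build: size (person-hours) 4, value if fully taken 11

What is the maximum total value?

Sort by value density: Meals 22/5≈4.4, Park Build 11/4≈2.75, Cleanup 12/22≈0.545.
All 5 person-hours of Meals fit (value 22) → 4 remain.
All 4 person-hours of Park Build fit (value 11) → 0 remain.
Total value = 33.

33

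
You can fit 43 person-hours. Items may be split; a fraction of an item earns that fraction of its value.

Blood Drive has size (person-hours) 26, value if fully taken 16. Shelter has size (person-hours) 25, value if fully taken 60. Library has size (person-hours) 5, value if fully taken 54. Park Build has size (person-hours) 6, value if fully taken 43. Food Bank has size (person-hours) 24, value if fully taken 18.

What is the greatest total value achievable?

162.25

Best value per unit of size first: Library 54/5≈10.8, Park Build 43/6≈7.17, Shelter 60/25≈2.4, Food Bank 18/24≈0.75, Blood Drive 16/26≈0.615.
Library: take in full, 5 person-hours for value 54 — 38 left.
Take all of Park Build (6 person-hours, value 43) — 32 person-hours left.
Shelter: take in full, 25 person-hours for value 60 — 7 left.
7 person-hours left: a 7/24 share of Food Bank gives 18×7/24 = 5.25.
Total value = 162.25.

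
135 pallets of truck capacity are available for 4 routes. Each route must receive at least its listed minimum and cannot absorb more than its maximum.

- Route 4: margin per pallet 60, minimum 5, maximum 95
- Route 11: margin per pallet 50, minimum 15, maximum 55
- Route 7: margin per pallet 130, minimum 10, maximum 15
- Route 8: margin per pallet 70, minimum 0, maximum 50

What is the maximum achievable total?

Meeting every minimum uses 5+15+10+0 = 30 pallets, leaving 105.
Highest margin per pallet first: Route 7 130 > Route 8 70 > Route 4 60 > Route 11 50.
Route 7: +5 to 15 (cap) → 100 left.
Give Route 8 50 more to hit its cap of 50 → 50 left.
Only 50 left; Route 4 takes them to reach 55.
Total = 60×55 + 50×15 + 130×15 + 70×50 = 9500.

9500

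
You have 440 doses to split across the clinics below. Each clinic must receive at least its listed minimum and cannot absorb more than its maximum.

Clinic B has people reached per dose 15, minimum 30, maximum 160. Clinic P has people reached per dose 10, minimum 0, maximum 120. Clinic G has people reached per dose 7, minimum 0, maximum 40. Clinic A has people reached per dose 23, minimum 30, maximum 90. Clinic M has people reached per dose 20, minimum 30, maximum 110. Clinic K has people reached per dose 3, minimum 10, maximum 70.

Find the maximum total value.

7400

Meeting every minimum uses 30+0+0+30+30+10 = 100 doses, leaving 340.
Rank by people reached per dose: Clinic A 23 > Clinic M 20 > Clinic B 15 > Clinic P 10 > Clinic G 7 > Clinic K 3.
Clinic A takes 60 more to reach its cap of 90 → 280 left.
Give Clinic M 80 more to hit its cap of 110 → 200 left.
Clinic B takes 130 more to reach its cap of 160 → 70 left.
Clinic P has room for 120 more but only 70 remain, so it gets 70.
Total = 15×160 + 10×70 + 23×90 + 20×110 + 3×10 = 7400.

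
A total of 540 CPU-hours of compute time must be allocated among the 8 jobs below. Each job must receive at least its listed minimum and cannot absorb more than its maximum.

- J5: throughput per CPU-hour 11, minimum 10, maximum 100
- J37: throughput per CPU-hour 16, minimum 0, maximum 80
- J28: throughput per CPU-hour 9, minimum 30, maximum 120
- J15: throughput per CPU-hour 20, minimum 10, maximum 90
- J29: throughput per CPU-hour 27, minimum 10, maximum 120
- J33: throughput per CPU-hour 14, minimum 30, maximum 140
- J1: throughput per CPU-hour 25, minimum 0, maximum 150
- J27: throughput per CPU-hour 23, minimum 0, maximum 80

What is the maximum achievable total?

11910

Meeting every minimum uses 10+0+30+10+10+30+0+0 = 90 CPU-hours, leaving 450.
Order the jobs by throughput per CPU-hour: J29 27 > J1 25 > J27 23 > J15 20 > J37 16 > J33 14 > J5 11 > J28 9.
J29: +110 to 120 (cap) — 340 left.
J1: +150 to 150 (cap) — 190 left.
J27 takes 80 more to reach its cap of 80 — 110 left.
J15 takes 80 more to reach its cap of 90 — 30 left.
Only 30 left; J37 takes them to reach 30.
Total = 11×10 + 16×30 + 9×30 + 20×90 + 27×120 + 14×30 + 25×150 + 23×80 = 11910.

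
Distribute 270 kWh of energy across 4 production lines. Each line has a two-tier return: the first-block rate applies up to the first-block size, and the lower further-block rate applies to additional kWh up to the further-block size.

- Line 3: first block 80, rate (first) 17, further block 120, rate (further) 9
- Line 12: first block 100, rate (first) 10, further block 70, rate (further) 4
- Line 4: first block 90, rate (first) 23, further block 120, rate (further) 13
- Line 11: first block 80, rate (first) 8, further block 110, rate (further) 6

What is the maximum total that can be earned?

4730

Order all 8 blocks by rate: Line 4/tier1 23 > Line 3/tier1 17 > Line 4/tier2 13 > Line 12/tier1 10 > Line 3/tier2 9 > Line 11/tier1 8 > Line 11/tier2 6 > Line 12/tier2 4.
Fill Line 4 tier1 block (90 at 23) ; 180 left.
Fill Line 3 tier1 block (80 at 17) ; 100 left.
Line 4/tier2: +100 of 120 at 13; pool empty.
Total = 23×90 + 17×80 + 13×100 = 4730.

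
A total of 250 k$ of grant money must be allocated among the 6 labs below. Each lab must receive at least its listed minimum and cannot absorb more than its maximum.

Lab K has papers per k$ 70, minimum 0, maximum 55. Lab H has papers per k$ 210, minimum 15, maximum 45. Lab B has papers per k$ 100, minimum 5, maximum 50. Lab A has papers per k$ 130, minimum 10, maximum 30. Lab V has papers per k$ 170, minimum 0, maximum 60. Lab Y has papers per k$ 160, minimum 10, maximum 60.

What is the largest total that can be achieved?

38500

Meeting every minimum uses 0+15+5+10+0+10 = 40 k$, leaving 210.
Order the labs by papers per k$: Lab H 210 > Lab V 170 > Lab Y 160 > Lab A 130 > Lab B 100 > Lab K 70.
Give Lab H 30 more to hit its cap of 45 — 180 left.
Lab V: +60 to 60 (cap) — 120 left.
Lab Y: +50 to 60 (cap) — 70 left.
Lab A: +20 to 30 (cap) — 50 left.
Lab B takes 45 more to reach its cap of 50 — 5 left.
Only 5 left; Lab K takes them to reach 5.
Total = 70×5 + 210×45 + 100×50 + 130×30 + 170×60 + 160×60 = 38500.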